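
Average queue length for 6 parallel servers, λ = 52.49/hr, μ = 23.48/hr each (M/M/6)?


a = λ/μ = 2.2355; ρ = a/6 = 0.3726
P₀ = 0.106626
Lq = P₀·a^c·ρ / (c!·(1−ρ)²) = 0.106626·124.81618·0.3726/(720·0.39365)
= 0.01750

Final: 0.01750


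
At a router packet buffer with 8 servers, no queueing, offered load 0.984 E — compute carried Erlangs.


B(8,0.984) = 0.000008149 (Erlang-B)
Carried load = a(1 − B) = 0.984·(1 − 0.000008149) = 0.984·0.999992 = 0.9840 E

Final: 0.9840 Erlangs


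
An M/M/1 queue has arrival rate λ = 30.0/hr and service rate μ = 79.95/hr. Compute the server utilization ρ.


ρ = λ/μ = 30.0/79.95 = 0.3752

Final: 0.3752


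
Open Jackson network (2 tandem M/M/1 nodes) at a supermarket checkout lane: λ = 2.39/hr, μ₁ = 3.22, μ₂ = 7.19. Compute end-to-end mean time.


Each node sees arrival rate λ = 2.39/hr (tandem ⇒ throughput preserved).
W₁ = 1/(μ₁−λ) = 1/(3.22−2.39) = 1.20482 hr
W₂ = 1/(μ₂−λ) = 1/(7.19−2.39) = 0.20833 hr
W_total = W₁ + W₂ = 1.20482 + 0.20833 = 1.41315 hr

Final: 1.41315 hr


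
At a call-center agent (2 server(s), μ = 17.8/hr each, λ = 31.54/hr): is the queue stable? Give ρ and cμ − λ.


Total capacity cμ = 2·17.8 = 35.60/hr
ρ = λ/(cμ) = 31.54/35.60 = 0.8860
Stable ⇔ ρ < 1: YES
Spare capacity = cμ − λ = 35.60 − 31.54 = 4.06/hr

Final: ρ = 0.8860; stable; margin = 4.06/hr


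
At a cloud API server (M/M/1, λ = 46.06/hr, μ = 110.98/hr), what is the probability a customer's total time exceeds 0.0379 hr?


W ~ Exponential(μ−λ) for M/M/1.
μ − λ = 110.98 − 46.06 = 64.9200
P(W > t) = e^{−(μ−λ)t} = e^{−2.4605} = 0.085395

Final: 0.085395


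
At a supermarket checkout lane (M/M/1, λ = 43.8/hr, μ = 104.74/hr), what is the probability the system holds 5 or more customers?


ρ = 43.8/104.74 = 0.4182
P(N ≥ n) = ρ^n = 0.4182^5 = 0.012788

Final: 0.012788


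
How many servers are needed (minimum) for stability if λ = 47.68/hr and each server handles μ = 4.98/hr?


Stability requires cμ > λ ⇔ c > λ/μ.
λ/μ = 47.68/4.98 = 9.5743
Minimum integer c = ⌊9.5743⌋ + 1 = 10
Check: 10·4.98 = 49.80 > 47.68, while 9·4.98 = 44.82 ≤ 47.68

Final: 10 servers


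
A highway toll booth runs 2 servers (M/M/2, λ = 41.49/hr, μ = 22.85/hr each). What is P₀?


a = λ/μ = 41.49/22.85 = 1.8158; ρ = a/c = 0.9079
Σ_{k=0}^{1} a^k/k! (terms k=0..1) = 1.00000 + 1.81575 = 2.81575
Tail: a^2/(2!(1−ρ)) = 3.29697/(2·0.09212) = 17.89446
P₀ = 1/(2.81575 + 17.89446) = 1/20.71021 = 0.048285

Final: 0.048285


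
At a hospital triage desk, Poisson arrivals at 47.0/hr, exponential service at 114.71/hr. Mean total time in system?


W = 1/(μ−λ) = 1/(114.71 − 47.0) = 1/67.71 = 0.01477 hr

Final: 0.01477 hr


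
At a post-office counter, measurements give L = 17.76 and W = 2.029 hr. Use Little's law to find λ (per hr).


λ = L/W = 17.76/2.029 = 8.7531 /hr

Final: 8.7531 /hr


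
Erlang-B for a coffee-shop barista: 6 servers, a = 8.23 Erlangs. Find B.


B(c,a) = (a^c/c!) / Σ_{k=0}^{c} a^k/k!
a^6/6! = 431.585172
Σ terms (k=0..6): 1.00000 + 8.23000 + 33.86645 + 92.90696 + 191.15607 + 314.64290 + 431.58517 = 1073.387551
B = 431.585172/1073.387551 = 0.402078

Final: 0.402078


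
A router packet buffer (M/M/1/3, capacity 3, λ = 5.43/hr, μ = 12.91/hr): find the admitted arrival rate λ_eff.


ρ = 0.4206; P_K = (1−ρ)ρ^3/(1−ρ^4) = 0.044505
λ_eff = λ(1 − P_K) = 5.43·(1 − 0.044505) = 5.43·0.955495 = 5.1883 /hr

Final: 5.1883 /hr


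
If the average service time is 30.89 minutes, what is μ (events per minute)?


μ = 1/(service time) in consistent units.
1 minute = 1 min, so μ = 1/30.89 = 0.03237 per minute

Final: 0.03237 /min


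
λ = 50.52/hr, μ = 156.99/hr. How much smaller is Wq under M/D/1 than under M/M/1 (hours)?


ρ = 50.52/156.99 = 0.3218
Wq(M/M/1) = ρ/(μ−λ) = 0.3218/106.47 = 0.003022 hr
Wq(M/D/1) = ρ/(2(μ−λ)) = 0.001511 hr
Savings = 0.003022 − 0.001511 = 0.001511 hr

Final: 0.001511 hr


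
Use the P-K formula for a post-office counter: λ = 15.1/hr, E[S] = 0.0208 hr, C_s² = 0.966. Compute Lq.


ρ = λ·E[S] = 15.1·0.0208 = 0.3141
Lq = ρ²(1+C_s²)/(2(1−ρ)) = 0.09865·(1+0.966)/(2·0.6859)
= 0.09865·1.9660/1.3718 = 0.14137

Final: 0.14137


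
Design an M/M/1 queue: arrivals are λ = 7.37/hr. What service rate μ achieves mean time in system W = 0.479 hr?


W = 1/(μ−λ) ⇒ μ − λ = 1/W = 1/0.479 = 2.0877
μ = λ + 1/W = 7.37 + 2.0877 = 9.4577 per hr

Final: 9.4577 /hr


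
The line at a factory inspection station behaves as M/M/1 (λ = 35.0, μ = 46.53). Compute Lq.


ρ = 35.0/46.53 = 0.7522
Lq = ρ²/(1−ρ) = 0.5658/0.2478 = 2.2834

Final: 2.2834


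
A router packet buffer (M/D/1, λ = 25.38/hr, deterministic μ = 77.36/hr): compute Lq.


ρ = 25.38/77.36 = 0.3281
M/D/1: Lq = ρ²/(2(1−ρ)) = 0.1076/(2·0.6719) = 0.08009

Final: 0.08009


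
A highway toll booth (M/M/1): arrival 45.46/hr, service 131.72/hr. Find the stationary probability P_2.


ρ = 45.46/131.72 = 0.3451
P_n = (1−ρ)·ρ^n = (1 − 0.3451)·0.3451^2 = 0.6549·0.119112 = 0.078003

Final: 0.078003


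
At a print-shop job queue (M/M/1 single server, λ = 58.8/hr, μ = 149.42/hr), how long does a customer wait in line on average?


ρ = 58.8/149.42 = 0.3935
Wq = ρ/(μ−λ) = 0.3935/(149.42 − 58.8) = 0.3935/90.62 = 0.004343 hr

Final: 0.004343 hr


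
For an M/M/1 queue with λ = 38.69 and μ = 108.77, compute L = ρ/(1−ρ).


ρ = λ/μ = 38.69/108.77 = 0.3557
L = ρ/(1−ρ) = 0.3557/(1 − 0.3557) = 0.3557/0.6443 = 0.5521

Final: 0.5521


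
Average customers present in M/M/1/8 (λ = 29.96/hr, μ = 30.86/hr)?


ρ = 29.96/30.86 = 0.9708
L = ρ[1 − (K+1)ρ^K + Kρ^(K+1)] / [(1−ρ)(1−ρ^(K+1))]
Numerator: 0.9708·(1 − 9·0.789164 + 8·0.766149) = 0.025936
Denominator: (0.02916)·(0.233851) = 0.006820
L = 0.025936/0.006820 = 3.8029

Final: 3.8029


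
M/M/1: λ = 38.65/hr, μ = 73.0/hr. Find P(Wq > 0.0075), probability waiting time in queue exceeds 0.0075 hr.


ρ = 38.65/73.0 = 0.5295
P(Wq > t) = ρ·e^{−(μ−λ)t} = 0.5295·e^{−0.2576}
= 0.5295·0.772885 = 0.409206

Final: 0.409206


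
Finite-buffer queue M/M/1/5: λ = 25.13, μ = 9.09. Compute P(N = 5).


ρ = λ/μ = 25.13/9.09 = 2.7646
P_K = (1−ρ)ρ^K/(1−ρ^(K+1)) = (-1.7646·161.489030)/(1 − 446.448771)
= -284.959741/-445.448771 = 0.639714

Final: 0.639714


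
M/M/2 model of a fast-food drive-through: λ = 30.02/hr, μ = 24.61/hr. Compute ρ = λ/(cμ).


ρ = λ/(cμ) = 30.02/(2·24.61) = 30.02/49.22 = 0.6099

Final: 0.6099


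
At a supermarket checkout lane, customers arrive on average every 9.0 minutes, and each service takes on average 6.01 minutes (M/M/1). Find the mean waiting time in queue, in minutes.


λ = 60/9.0 = 6.6667 /hr
μ = 60/6.01 = 9.9834 /hr
ρ = λ/μ = 6.6667/9.9834 = 0.6678
Wq = ρ/(μ−λ) = 0.6678/(9.9834−6.6667) = 0.20134 hr
In minutes: 0.20134·60 = 12.080 min

Final: 12.080 min


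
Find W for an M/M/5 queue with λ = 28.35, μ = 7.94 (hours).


a = 3.5705; ρ = 0.7141; P₀ = 0.023686
Lq = P₀·a^c·ρ/(c!(1−ρ)²) = 1.00076
Wq = Lq/λ = 1.00076/28.35 = 0.03530 hr
W = Wq + 1/μ = 0.03530 + 0.12594 = 0.16124 hr

Final: 0.16124 hr


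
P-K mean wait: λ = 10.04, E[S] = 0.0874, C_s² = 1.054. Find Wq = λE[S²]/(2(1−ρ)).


ρ = λ·E[S] = 10.04·0.0874 = 0.8775
E[S²] = E[S]²(1+C_s²) = 0.0874²·(1+1.054) = 0.015690
Wq = λ·E[S²]/(2(1−ρ)) = 10.04·0.015690/(2·0.1225) = 0.64295 hr

Final: 0.64295 hr


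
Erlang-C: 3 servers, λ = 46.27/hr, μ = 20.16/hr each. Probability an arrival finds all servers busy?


a = λ/μ = 2.2951; ρ = a/3 = 0.7650
P₀ = 0.068941 (from M/M/c formula)
C(c,a) = [a^c/(c!(1−ρ))]·P₀ = [12.09002/(6·0.2350)]·0.068941
= 8.57617·0.068941 = 0.591250

Final: 0.591250


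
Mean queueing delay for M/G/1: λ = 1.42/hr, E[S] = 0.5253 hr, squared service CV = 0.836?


ρ = λ·E[S] = 1.42·0.5253 = 0.7459
E[S²] = E[S]²(1+C_s²) = 0.5253²·(1+0.836) = 0.506626
Wq = λ·E[S²]/(2(1−ρ)) = 1.42·0.506626/(2·0.2541) = 1.41575 hr

Final: 1.41575 hr


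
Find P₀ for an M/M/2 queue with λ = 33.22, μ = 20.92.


a = λ/μ = 33.22/20.92 = 1.5880; ρ = a/c = 0.7940
Σ_{k=0}^{1} a^k/k! (terms k=0..1) = 1.00000 + 1.58795 = 2.58795
Tail: a^2/(2!(1−ρ)) = 2.52160/(2·0.2060) = 6.11970
P₀ = 1/(2.58795 + 6.11970) = 1/8.70766 = 0.114841

Final: 0.114841


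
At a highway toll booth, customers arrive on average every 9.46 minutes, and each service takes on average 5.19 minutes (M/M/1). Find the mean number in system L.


λ = 60/9.46 = 6.3425 /hr
μ = 60/5.19 = 11.5607 /hr
ρ = λ/μ = 6.3425/11.5607 = 0.5486
L = ρ/(1−ρ) = 0.5486/0.4514 = 1.2155

Final: 1.2155


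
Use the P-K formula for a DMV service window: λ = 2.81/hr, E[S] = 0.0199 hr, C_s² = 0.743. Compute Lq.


ρ = λ·E[S] = 2.81·0.0199 = 0.05592
Lq = ρ²(1+C_s²)/(2(1−ρ)) = 0.003127·(1+0.743)/(2·0.9441)
= 0.003127·1.7430/1.8882 = 0.002887

Final: 0.002887


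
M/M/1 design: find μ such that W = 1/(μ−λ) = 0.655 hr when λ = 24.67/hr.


W = 1/(μ−λ) ⇒ μ − λ = 1/W = 1/0.655 = 1.5267
μ = λ + 1/W = 24.67 + 1.5267 = 26.1967 per hr

Final: 26.1967 /hr


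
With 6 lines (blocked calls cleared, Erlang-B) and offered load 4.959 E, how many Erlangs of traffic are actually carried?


B(6,4.959) = 0.188763 (Erlang-B)
Carried load = a(1 − B) = 4.959·(1 − 0.188763) = 4.959·0.811237 = 4.0229 E

Final: 4.0229 Erlangs


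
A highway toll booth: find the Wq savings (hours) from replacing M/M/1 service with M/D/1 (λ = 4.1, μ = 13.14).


ρ = 4.1/13.14 = 0.3120
Wq(M/M/1) = ρ/(μ−λ) = 0.3120/9.04 = 0.03452 hr
Wq(M/D/1) = ρ/(2(μ−λ)) = 0.01726 hr
Savings = 0.03452 − 0.01726 = 0.01726 hr

Final: 0.01726 hr


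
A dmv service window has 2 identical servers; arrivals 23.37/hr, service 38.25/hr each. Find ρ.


ρ = λ/(cμ) = 23.37/(2·38.25) = 23.37/76.50 = 0.3055

Final: 0.3055


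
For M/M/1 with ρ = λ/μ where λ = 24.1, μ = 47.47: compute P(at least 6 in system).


ρ = 24.1/47.47 = 0.5077
P(N ≥ n) = ρ^n = 0.5077^6 = 0.017123

Final: 0.017123


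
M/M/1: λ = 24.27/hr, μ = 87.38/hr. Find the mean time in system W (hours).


W = 1/(μ−λ) = 1/(87.38 − 24.27) = 1/63.11 = 0.01585 hr

Final: 0.01585 hr


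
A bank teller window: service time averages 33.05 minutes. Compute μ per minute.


μ = 1/(service time) in consistent units.
1 minute = 1 min, so μ = 1/33.05 = 0.03026 per minute

Final: 0.03026 /min


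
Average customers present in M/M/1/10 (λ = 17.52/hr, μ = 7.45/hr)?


ρ = 17.52/7.45 = 2.3517
L = ρ[1 − (K+1)ρ^K + Kρ^(K+1)] / [(1−ρ)(1−ρ^(K+1))]
Numerator: 2.3517·(1 − 11·5173.426589 + 10·12166.232731) = 152284.392231
Denominator: (-1.3517)·(-12165.232731) = 16443.475651
L = 152284.392231/16443.475651 = 9.2611

Final: 9.2611


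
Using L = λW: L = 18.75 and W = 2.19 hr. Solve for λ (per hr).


λ = L/W = 18.75/2.19 = 8.5616 /hr

Final: 8.5616 /hr


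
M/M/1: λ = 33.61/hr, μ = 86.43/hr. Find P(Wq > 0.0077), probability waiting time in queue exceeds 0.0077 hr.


ρ = 33.61/86.43 = 0.3889
P(Wq > t) = ρ·e^{−(μ−λ)t} = 0.3889·e^{−0.4067}
= 0.3889·0.665835 = 0.258923

Final: 0.258923


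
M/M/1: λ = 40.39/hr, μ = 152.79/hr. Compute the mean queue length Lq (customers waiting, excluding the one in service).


ρ = 40.39/152.79 = 0.2643
Lq = ρ²/(1−ρ) = 0.06988/0.7357 = 0.09499

Final: 0.09499


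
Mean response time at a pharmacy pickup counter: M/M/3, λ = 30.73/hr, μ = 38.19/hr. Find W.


a = 0.8047; ρ = 0.2682; P₀ = 0.445026
Lq = P₀·a^c·ρ/(c!(1−ρ)²) = 0.01936
Wq = Lq/λ = 0.01936/30.73 = 0.0006299 hr
W = Wq + 1/μ = 0.0006299 + 0.02618 = 0.02681 hr

Final: 0.02681 hr


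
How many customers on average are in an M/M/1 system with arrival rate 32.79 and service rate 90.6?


ρ = λ/μ = 32.79/90.6 = 0.3619
L = ρ/(1−ρ) = 0.3619/(1 − 0.3619) = 0.3619/0.6381 = 0.5672

Final: 0.5672


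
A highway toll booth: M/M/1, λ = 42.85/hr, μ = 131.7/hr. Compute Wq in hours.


ρ = 42.85/131.7 = 0.3254
Wq = ρ/(μ−λ) = 0.3254/(131.7 − 42.85) = 0.3254/88.85 = 0.003662 hr

Final: 0.003662 hr


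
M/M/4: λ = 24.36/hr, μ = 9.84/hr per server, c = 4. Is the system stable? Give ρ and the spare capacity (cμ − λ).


Total capacity cμ = 4·9.84 = 39.36/hr
ρ = λ/(cμ) = 24.36/39.36 = 0.6189
Stable ⇔ ρ < 1: YES
Spare capacity = cμ − λ = 39.36 − 24.36 = 15.00/hr

Final: ρ = 0.6189; stable; margin = 15.00/hr


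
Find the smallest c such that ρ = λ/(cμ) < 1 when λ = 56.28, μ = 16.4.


Stability requires cμ > λ ⇔ c > λ/μ.
λ/μ = 56.28/16.4 = 3.4317
Minimum integer c = ⌊3.4317⌋ + 1 = 4
Check: 4·16.4 = 65.60 > 56.28, while 3·16.4 = 49.20 ≤ 56.28

Final: 4 servers


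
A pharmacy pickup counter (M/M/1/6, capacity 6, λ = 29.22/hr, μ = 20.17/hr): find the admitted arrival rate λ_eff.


ρ = 1.4487; P_K = (1−ρ)ρ^6/(1−ρ^7) = 0.334714
λ_eff = λ(1 − P_K) = 29.22·(1 − 0.334714) = 29.22·0.665286 = 19.4396 /hr

Final: 19.4396 /hr


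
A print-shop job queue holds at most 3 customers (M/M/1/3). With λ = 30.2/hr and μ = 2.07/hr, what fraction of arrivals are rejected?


ρ = λ/μ = 30.2/2.07 = 14.5894
P_K = (1−ρ)ρ^K/(1−ρ^(K+1)) = (-13.5894·3105.344540)/(1 − 45305.026628)
= -42199.682088/-45304.026628 = 0.931478

Final: 0.931478


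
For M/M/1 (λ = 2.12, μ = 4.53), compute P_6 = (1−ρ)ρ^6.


ρ = 2.12/4.53 = 0.4680
P_n = (1−ρ)·ρ^n = (1 − 0.4680)·0.4680^6 = 0.5320·0.010506 = 0.005589

Final: 0.005589


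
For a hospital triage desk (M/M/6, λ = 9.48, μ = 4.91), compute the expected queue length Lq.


a = λ/μ = 1.9308; ρ = a/6 = 0.3218
P₀ = 0.144866
Lq = P₀·a^c·ρ / (c!·(1−ρ)²) = 0.144866·51.80373·0.3218/(720·0.45997)
= 0.007292

Final: 0.007292


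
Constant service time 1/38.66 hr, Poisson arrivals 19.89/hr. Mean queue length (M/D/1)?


ρ = 19.89/38.66 = 0.5145
M/D/1: Lq = ρ²/(2(1−ρ)) = 0.2647/(2·0.4855) = 0.27259

Final: 0.27259


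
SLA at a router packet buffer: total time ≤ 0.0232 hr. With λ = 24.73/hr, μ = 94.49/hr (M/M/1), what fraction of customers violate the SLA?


W ~ Exponential(μ−λ) for M/M/1.
μ − λ = 94.49 − 24.73 = 69.7600
P(W > t) = e^{−(μ−λ)t} = e^{−1.6184} = 0.198209

Final: 0.198209


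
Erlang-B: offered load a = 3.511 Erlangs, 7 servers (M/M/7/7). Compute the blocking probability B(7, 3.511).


B(c,a) = (a^c/c!) / Σ_{k=0}^{c} a^k/k!
a^7/7! = 1.304924
Σ terms (k=0..7): 1.00000 + 3.51100 + 6.16356 + 7.21342 + 6.33158 + 4.44604 + 2.60167 + 1.30492 = 32.572192
B = 1.304924/32.572192 = 0.040063

Final: 0.040063


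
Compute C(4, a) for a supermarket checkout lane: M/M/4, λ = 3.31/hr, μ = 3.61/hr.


a = λ/μ = 0.9169; ρ = a/4 = 0.2292
P₀ = 0.399373 (from M/M/c formula)
C(c,a) = [a^c/(c!(1−ρ))]·P₀ = [0.70678/(24·0.7708)]·0.399373
= 0.03821·0.399373 = 0.015259

Final: 0.015259


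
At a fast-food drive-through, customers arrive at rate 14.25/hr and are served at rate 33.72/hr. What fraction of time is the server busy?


ρ = λ/μ = 14.25/33.72 = 0.4226

Final: 0.4226


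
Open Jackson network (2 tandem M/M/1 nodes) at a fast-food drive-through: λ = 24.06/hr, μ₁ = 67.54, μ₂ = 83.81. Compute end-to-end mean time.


Each node sees arrival rate λ = 24.06/hr (tandem ⇒ throughput preserved).
W₁ = 1/(μ₁−λ) = 1/(67.54−24.06) = 0.02300 hr
W₂ = 1/(μ₂−λ) = 1/(83.81−24.06) = 0.01674 hr
W_total = W₁ + W₂ = 0.02300 + 0.01674 = 0.03974 hr

Final: 0.03974 hr


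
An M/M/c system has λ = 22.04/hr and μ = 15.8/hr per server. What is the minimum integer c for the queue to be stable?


Stability requires cμ > λ ⇔ c > λ/μ.
λ/μ = 22.04/15.8 = 1.3949
Minimum integer c = ⌊1.3949⌋ + 1 = 2
Check: 2·15.8 = 31.60 > 22.04, while 1·15.8 = 15.80 ≤ 22.04

Final: 2 servers


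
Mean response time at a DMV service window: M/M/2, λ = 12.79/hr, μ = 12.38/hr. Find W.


a = 1.0331; ρ = 0.5166; P₀ = 0.318775
Lq = P₀·a^c·ρ/(c!(1−ρ)²) = 0.37600
Wq = Lq/λ = 0.37600/12.79 = 0.02940 hr
W = Wq + 1/μ = 0.02940 + 0.08078 = 0.11017 hr

Final: 0.11017 hr


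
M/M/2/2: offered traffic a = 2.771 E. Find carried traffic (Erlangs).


B(2,2.771) = 0.504482 (Erlang-B)
Carried load = a(1 − B) = 2.771·(1 − 0.504482) = 2.771·0.495518 = 1.3731 E

Final: 1.3731 Erlangs


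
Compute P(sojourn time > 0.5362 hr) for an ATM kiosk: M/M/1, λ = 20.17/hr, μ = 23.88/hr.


W ~ Exponential(μ−λ) for M/M/1.
μ − λ = 23.88 − 20.17 = 3.7100
P(W > t) = e^{−(μ−λ)t} = e^{−1.9893} = 0.136791

Final: 0.136791


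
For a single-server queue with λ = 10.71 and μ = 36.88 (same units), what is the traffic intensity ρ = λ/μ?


ρ = λ/μ = 10.71/36.88 = 0.2904

Final: 0.2904


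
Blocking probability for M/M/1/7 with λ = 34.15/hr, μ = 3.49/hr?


ρ = λ/μ = 34.15/3.49 = 9.7851
P_K = (1−ρ)ρ^K/(1−ρ^(K+1)) = (-8.7851·8589284.093336)/(1 − 84047006.242816)
= -75457722.149480/-84047005.242816 = 0.897804

Final: 0.897804


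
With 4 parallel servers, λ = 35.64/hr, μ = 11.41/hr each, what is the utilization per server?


ρ = λ/(cμ) = 35.64/(4·11.41) = 35.64/45.64 = 0.7809

Final: 0.7809


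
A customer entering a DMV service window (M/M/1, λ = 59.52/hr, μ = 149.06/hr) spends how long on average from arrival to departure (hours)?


W = 1/(μ−λ) = 1/(149.06 − 59.52) = 1/89.54 = 0.01117 hr

Final: 0.01117 hr


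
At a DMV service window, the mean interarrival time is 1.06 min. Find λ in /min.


λ = 1/(interarrival time) in consistent units.
1 minute = 1 min, so λ = 1/1.06 = 0.9434 per minute

Final: 0.9434 /min


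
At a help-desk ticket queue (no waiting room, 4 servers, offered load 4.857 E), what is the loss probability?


B(c,a) = (a^c/c!) / Σ_{k=0}^{c} a^k/k!
a^4/4! = 23.187887
Σ terms (k=0..4): 1.00000 + 4.85700 + 11.79522 + 19.09647 + 23.18789 = 59.936580
B = 23.187887/59.936580 = 0.386874

Final: 0.386874


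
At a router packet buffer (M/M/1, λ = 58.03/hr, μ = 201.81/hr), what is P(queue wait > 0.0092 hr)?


ρ = 58.03/201.81 = 0.2875
P(Wq > t) = ρ·e^{−(μ−λ)t} = 0.2875·e^{−1.3228}
= 0.2875·0.266395 = 0.076601

Final: 0.076601


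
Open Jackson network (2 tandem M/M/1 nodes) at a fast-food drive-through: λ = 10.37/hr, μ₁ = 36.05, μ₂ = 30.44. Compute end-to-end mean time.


Each node sees arrival rate λ = 10.37/hr (tandem ⇒ throughput preserved).
W₁ = 1/(μ₁−λ) = 1/(36.05−10.37) = 0.03894 hr
W₂ = 1/(μ₂−λ) = 1/(30.44−10.37) = 0.04983 hr
W_total = W₁ + W₂ = 0.03894 + 0.04983 = 0.08877 hr

Final: 0.08877 hr


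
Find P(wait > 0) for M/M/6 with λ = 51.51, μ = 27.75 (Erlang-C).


a = λ/μ = 1.8562; ρ = a/6 = 0.3094
P₀ = 0.156116 (from M/M/c formula)
C(c,a) = [a^c/(c!(1−ρ))]·P₀ = [40.90453/(720·0.6906)]·0.156116
= 0.08226·0.156116 = 0.012842

Final: 0.012842


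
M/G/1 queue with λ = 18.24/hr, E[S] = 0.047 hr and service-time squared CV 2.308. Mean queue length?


ρ = λ·E[S] = 18.24·0.047 = 0.8573
Lq = ρ²(1+C_s²)/(2(1−ρ)) = 0.7349·(1+2.308)/(2·0.1427)
= 0.7349·3.3080/0.2854 = 8.51718

Final: 8.51718


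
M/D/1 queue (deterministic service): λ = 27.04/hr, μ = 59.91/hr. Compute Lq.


ρ = 27.04/59.91 = 0.4513
M/D/1: Lq = ρ²/(2(1−ρ)) = 0.2037/(2·0.5487) = 0.18565

Final: 0.18565


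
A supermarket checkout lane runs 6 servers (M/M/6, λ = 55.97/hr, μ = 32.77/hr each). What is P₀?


a = λ/μ = 55.97/32.77 = 1.7080; ρ = a/c = 0.2847
Σ_{k=0}^{5} a^k/k! (terms k=0..5) = 1.00000 + 1.70796 + 1.45857 + 0.83040 + 0.35457 + 0.12112 = 5.47262
Tail: a^6/(6!(1−ρ)) = 24.82408/(720·0.7153) = 0.04820
P₀ = 1/(5.47262 + 0.04820) = 1/5.52082 = 0.181132

Final: 0.181132


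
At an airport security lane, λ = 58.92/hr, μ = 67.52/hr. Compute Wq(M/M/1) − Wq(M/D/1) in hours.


ρ = 58.92/67.52 = 0.8726
Wq(M/M/1) = ρ/(μ−λ) = 0.8726/8.60 = 0.10147 hr
Wq(M/D/1) = ρ/(2(μ−λ)) = 0.05073 hr
Savings = 0.10147 − 0.05073 = 0.05073 hr

Final: 0.05073 hr


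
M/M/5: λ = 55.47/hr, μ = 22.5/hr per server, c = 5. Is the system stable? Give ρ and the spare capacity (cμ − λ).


Total capacity cμ = 5·22.5 = 112.50/hr
ρ = λ/(cμ) = 55.47/112.50 = 0.4931
Stable ⇔ ρ < 1: YES
Spare capacity = cμ − λ = 112.50 − 55.47 = 57.03/hr

Final: ρ = 0.4931; stable; margin = 57.03/hr


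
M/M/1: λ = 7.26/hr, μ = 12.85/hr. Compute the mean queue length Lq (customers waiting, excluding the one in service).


ρ = 7.26/12.85 = 0.5650
Lq = ρ²/(1−ρ) = 0.3192/0.4350 = 0.7338

Final: 0.7338


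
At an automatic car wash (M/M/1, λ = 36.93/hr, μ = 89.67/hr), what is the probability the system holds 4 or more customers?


ρ = 36.93/89.67 = 0.4118
P(N ≥ n) = ρ^n = 0.4118^4 = 0.028769

Final: 0.028769


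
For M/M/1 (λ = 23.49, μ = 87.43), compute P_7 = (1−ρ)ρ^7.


ρ = 23.49/87.43 = 0.2687
P_n = (1−ρ)·ρ^n = (1 − 0.2687)·0.2687^7 = 0.7313·0.0001011 = 0.00007390

Final: 0.00007390


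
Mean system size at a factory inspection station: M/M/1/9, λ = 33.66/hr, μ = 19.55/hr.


ρ = 33.66/19.55 = 1.7217
L = ρ[1 − (K+1)ρ^K + Kρ^(K+1)] / [(1−ρ)(1−ρ^(K+1))]
Numerator: 1.7217·(1 − 10·132.955451 + 9·228.914603) = 1259.756777
Denominator: (-0.7217)·(-227.914603) = 164.494888
L = 1259.756777/164.494888 = 7.6583

Final: 7.6583


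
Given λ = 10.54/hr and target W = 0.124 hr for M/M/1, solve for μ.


W = 1/(μ−λ) ⇒ μ − λ = 1/W = 1/0.124 = 8.0645
μ = λ + 1/W = 10.54 + 8.0645 = 18.6045 per hr

Final: 18.6045 /hr


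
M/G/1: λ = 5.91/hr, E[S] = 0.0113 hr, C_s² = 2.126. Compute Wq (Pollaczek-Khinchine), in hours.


ρ = λ·E[S] = 5.91·0.0113 = 0.06678
E[S²] = E[S]²(1+C_s²) = 0.0113²·(1+2.126) = 0.0003992
Wq = λ·E[S²]/(2(1−ρ)) = 5.91·0.0003992/(2·0.9332) = 0.001264 hr

Final: 0.001264 hr


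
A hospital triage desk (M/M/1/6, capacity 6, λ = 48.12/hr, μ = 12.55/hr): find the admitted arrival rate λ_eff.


ρ = 3.8343; P_K = (1−ρ)ρ^6/(1−ρ^7) = 0.739254
λ_eff = λ(1 − P_K) = 48.12·(1 − 0.739254) = 48.12·0.260746 = 12.5471 /hr

Final: 12.5471 /hr


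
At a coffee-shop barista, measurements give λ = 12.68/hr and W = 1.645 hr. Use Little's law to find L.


L = λW = 12.68·1.645 = 20.8586

Final: 20.8586


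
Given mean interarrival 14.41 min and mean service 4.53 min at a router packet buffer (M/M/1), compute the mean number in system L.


λ = 60/14.41 = 4.1638 /hr
μ = 60/4.53 = 13.2450 /hr
ρ = λ/μ = 4.1638/13.2450 = 0.3144
L = ρ/(1−ρ) = 0.3144/0.6856 = 0.4585

Final: 0.4585


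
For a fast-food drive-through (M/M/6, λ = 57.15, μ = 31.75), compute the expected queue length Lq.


a = λ/μ = 1.8000; ρ = a/6 = 0.3000
P₀ = 0.165171
Lq = P₀·a^c·ρ / (c!·(1−ρ)²) = 0.165171·34.01222·0.3000/(720·0.49000)
= 0.004777

Final: 0.004777


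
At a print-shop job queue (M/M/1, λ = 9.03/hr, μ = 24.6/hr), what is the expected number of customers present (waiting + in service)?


ρ = λ/μ = 9.03/24.6 = 0.3671
L = ρ/(1−ρ) = 0.3671/(1 − 0.3671) = 0.3671/0.6329 = 0.5800

Final: 0.5800


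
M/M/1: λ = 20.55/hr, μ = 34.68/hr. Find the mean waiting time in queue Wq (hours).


ρ = 20.55/34.68 = 0.5926
Wq = ρ/(μ−λ) = 0.5926/(34.68 − 20.55) = 0.5926/14.13 = 0.04194 hr

Final: 0.04194 hr


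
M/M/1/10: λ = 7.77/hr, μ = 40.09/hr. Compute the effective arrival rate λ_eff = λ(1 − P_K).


ρ = 0.1938; P_K = (1−ρ)ρ^10/(1−ρ^11) = 0.00000006030
λ_eff = λ(1 − P_K) = 7.77·(1 − 0.00000006030) = 7.77·1.000000 = 7.7700 /hr

Final: 7.7700 /hr


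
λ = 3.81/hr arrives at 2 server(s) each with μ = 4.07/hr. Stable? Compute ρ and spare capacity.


Total capacity cμ = 2·4.07 = 8.14/hr
ρ = λ/(cμ) = 3.81/8.14 = 0.4681
Stable ⇔ ρ < 1: YES
Spare capacity = cμ − λ = 8.14 − 3.81 = 4.33/hr

Final: ρ = 0.4681; stable; margin = 4.33/hr


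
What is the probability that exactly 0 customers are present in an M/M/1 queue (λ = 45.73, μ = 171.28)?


ρ = 45.73/171.28 = 0.2670
P_n = (1−ρ)·ρ^n = (1 − 0.2670)·0.2670^0 = 0.7330·1.000000 = 0.733010

Final: 0.733010


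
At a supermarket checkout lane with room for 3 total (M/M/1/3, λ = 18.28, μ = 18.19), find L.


ρ = 18.28/18.19 = 1.0049
L = ρ[1 − (K+1)ρ^K + Kρ^(K+1)] / [(1−ρ)(1−ρ^(K+1))]
Numerator: 1.0049·(1 − 4·1.014917 + 3·1.019938) = 0.0001486
Denominator: (-0.004948)·(-0.019938) = 0.00009865
L = 0.0001486/0.00009865 = 1.5062

Final: 1.5062


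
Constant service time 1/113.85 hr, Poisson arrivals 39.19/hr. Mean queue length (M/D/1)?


ρ = 39.19/113.85 = 0.3442
M/D/1: Lq = ρ²/(2(1−ρ)) = 0.1185/(2·0.6558) = 0.09034

Final: 0.09034


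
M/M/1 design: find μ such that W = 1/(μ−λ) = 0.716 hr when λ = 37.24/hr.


W = 1/(μ−λ) ⇒ μ − λ = 1/W = 1/0.716 = 1.3966
μ = λ + 1/W = 37.24 + 1.3966 = 38.6366 per hr

Final: 38.6366 /hr


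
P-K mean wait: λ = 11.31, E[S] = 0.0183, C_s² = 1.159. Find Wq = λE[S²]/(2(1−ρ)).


ρ = λ·E[S] = 11.31·0.0183 = 0.2070
E[S²] = E[S]²(1+C_s²) = 0.0183²·(1+1.159) = 0.0007230
Wq = λ·E[S²]/(2(1−ρ)) = 11.31·0.0007230/(2·0.7930) = 0.005156 hr

Final: 0.005156 hr


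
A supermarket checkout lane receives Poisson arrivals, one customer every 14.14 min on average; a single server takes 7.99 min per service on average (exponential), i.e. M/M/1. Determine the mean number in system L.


λ = 60/14.14 = 4.2433 /hr
μ = 60/7.99 = 7.5094 /hr
ρ = λ/μ = 4.2433/7.5094 = 0.5651
L = ρ/(1−ρ) = 0.5651/0.4349 = 1.2992

Final: 1.2992


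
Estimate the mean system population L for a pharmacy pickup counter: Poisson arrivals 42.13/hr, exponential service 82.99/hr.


ρ = λ/μ = 42.13/82.99 = 0.5077
L = ρ/(1−ρ) = 0.5077/(1 − 0.5077) = 0.5077/0.4923 = 1.0311

Final: 1.0311


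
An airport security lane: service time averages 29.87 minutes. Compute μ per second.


μ = 1/(service time) in consistent units.
1 second = 0.0166667 min, so μ = 0.0166667/29.87 = 0.0005580 per second

Final: 0.0005580 /sec


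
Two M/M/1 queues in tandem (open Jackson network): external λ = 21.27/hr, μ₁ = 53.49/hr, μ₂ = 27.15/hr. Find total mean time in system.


Each node sees arrival rate λ = 21.27/hr (tandem ⇒ throughput preserved).
W₁ = 1/(μ₁−λ) = 1/(53.49−21.27) = 0.03104 hr
W₂ = 1/(μ₂−λ) = 1/(27.15−21.27) = 0.17007 hr
W_total = W₁ + W₂ = 0.03104 + 0.17007 = 0.20110 hr

Final: 0.20110 hr


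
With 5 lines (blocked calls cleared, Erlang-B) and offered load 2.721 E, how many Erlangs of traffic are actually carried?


B(5,2.721) = 0.086875 (Erlang-B)
Carried load = a(1 − B) = 2.721·(1 − 0.086875) = 2.721·0.913125 = 2.4846 E

Final: 2.4846 Erlangs


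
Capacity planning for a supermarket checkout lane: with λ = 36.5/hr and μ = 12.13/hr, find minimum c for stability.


Stability requires cμ > λ ⇔ c > λ/μ.
λ/μ = 36.5/12.13 = 3.0091
Minimum integer c = ⌊3.0091⌋ + 1 = 4
Check: 4·12.13 = 48.52 > 36.5, while 3·12.13 = 36.39 ≤ 36.5

Final: 4 servers


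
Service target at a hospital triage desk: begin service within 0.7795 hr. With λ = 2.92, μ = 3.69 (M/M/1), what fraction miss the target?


ρ = 2.92/3.69 = 0.7913
P(Wq > t) = ρ·e^{−(μ−λ)t} = 0.7913·e^{−0.6002}
= 0.7913·0.548694 = 0.434197

Final: 0.434197


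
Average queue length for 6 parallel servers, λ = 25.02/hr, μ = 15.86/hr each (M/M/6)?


a = λ/μ = 1.5776; ρ = a/6 = 0.2629
P₀ = 0.206409
Lq = P₀·a^c·ρ / (c!·(1−ρ)²) = 0.206409·15.41362·0.2629/(720·0.54328)
= 0.002139

Final: 0.002139


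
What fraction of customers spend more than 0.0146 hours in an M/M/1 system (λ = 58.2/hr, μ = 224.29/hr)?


W ~ Exponential(μ−λ) for M/M/1.
μ − λ = 224.29 − 58.2 = 166.0900
P(W > t) = e^{−(μ−λ)t} = e^{−2.4249} = 0.088486

Final: 0.088486


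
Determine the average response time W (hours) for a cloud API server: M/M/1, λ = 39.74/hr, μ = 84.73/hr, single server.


W = 1/(μ−λ) = 1/(84.73 − 39.74) = 1/44.99 = 0.02223 hr

Final: 0.02223 hr


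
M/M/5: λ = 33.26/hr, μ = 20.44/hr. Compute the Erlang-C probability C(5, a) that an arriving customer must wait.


a = λ/μ = 1.6272; ρ = a/5 = 0.3254
P₀ = 0.195993 (from M/M/c formula)
C(c,a) = [a^c/(c!(1−ρ))]·P₀ = [11.40793/(120·0.6746)]·0.195993
= 0.14093·0.195993 = 0.027621

Final: 0.027621


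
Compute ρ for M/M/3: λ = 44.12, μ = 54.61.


ρ = λ/(cμ) = 44.12/(3·54.61) = 44.12/163.83 = 0.2693

Final: 0.2693


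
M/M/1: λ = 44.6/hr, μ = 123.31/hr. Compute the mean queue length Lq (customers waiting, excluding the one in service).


ρ = 44.6/123.31 = 0.3617
Lq = ρ²/(1−ρ) = 0.1308/0.6383 = 0.2049

Final: 0.2049


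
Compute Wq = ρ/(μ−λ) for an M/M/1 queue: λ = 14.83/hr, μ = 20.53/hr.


ρ = 14.83/20.53 = 0.7224
Wq = ρ/(μ−λ) = 0.7224/(20.53 − 14.83) = 0.7224/5.70 = 0.1267 hr

Final: 0.1267 hr


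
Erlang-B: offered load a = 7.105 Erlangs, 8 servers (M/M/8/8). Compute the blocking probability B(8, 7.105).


B(c,a) = (a^c/c!) / Σ_{k=0}^{c} a^k/k!
a^8/8! = 161.061647
Σ terms (k=0..8): 1.00000 + 7.10500 + 25.24051 + 59.77795 + 106.18058 + 150.88260 + 178.67015 + 181.35020 + 161.06165 = 871.268635
B = 161.061647/871.268635 = 0.184859

Final: 0.184859


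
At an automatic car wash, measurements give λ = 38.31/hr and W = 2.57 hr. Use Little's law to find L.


L = λW = 38.31·2.57 = 98.4567

Final: 98.4567


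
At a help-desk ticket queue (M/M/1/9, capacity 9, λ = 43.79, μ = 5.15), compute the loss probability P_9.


ρ = λ/μ = 43.79/5.15 = 8.5029
P_K = (1−ρ)ρ^K/(1−ρ^(K+1)) = (-7.5029·232332221.663340)/(1 − 1975500579.929645)
= -1743168358.266305/-1975500578.929645 = 0.882393

Final: 0.882393


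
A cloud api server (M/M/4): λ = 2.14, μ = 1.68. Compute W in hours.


a = 1.2738; ρ = 0.3185; P₀ = 0.278510
Lq = P₀·a^c·ρ/(c!(1−ρ)²) = 0.02095
Wq = Lq/λ = 0.02095/2.14 = 0.009788 hr
W = Wq + 1/μ = 0.009788 + 0.59524 = 0.60503 hr

Final: 0.60503 hr


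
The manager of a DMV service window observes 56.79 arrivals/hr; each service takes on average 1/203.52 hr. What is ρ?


ρ = λ/μ = 56.79/203.52 = 0.2790

Final: 0.2790


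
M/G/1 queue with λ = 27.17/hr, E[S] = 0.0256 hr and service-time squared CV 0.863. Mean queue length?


ρ = λ·E[S] = 27.17·0.0256 = 0.6956
Lq = ρ²(1+C_s²)/(2(1−ρ)) = 0.4838·(1+0.863)/(2·0.3044)
= 0.4838·1.8630/0.6089 = 1.48023

Final: 1.48023


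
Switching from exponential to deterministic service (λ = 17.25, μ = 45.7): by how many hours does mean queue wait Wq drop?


ρ = 17.25/45.7 = 0.3775
Wq(M/M/1) = ρ/(μ−λ) = 0.3775/28.45 = 0.01327 hr
Wq(M/D/1) = ρ/(2(μ−λ)) = 0.006634 hr
Savings = 0.01327 − 0.006634 = 0.006634 hr

Final: 0.006634 hr


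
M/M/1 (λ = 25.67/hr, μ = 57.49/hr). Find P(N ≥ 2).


ρ = 25.67/57.49 = 0.4465
P(N ≥ n) = ρ^n = 0.4465^2 = 0.199373

Final: 0.199373


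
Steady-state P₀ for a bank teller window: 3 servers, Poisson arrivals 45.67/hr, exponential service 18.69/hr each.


a = λ/μ = 45.67/18.69 = 2.4436; ρ = a/c = 0.8145
Σ_{k=0}^{2} a^k/k! (terms k=0..2) = 1.00000 + 2.44355 + 2.98547 = 6.42903
Tail: a^3/(3!(1−ρ)) = 14.59033/(6·0.1855) = 13.11025
P₀ = 1/(6.42903 + 13.11025) = 1/19.53928 = 0.051179

Final: 0.051179


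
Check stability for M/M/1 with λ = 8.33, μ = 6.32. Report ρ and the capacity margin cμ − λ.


Total capacity cμ = 1·6.32 = 6.32/hr
ρ = λ/(cμ) = 8.33/6.32 = 1.3180
Stable ⇔ ρ < 1: NO
Spare capacity = cμ − λ = 6.32 − 8.33 = -2.01/hr

Final: ρ = 1.3180; unstable; margin = -2.01/hr


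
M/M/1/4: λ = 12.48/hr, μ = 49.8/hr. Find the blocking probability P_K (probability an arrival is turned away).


ρ = λ/μ = 12.48/49.8 = 0.2506
P_K = (1−ρ)ρ^K/(1−ρ^(K+1)) = (0.7494·0.003944)/(1 − 0.0009884)
= 0.002956/0.999012 = 0.002959

Final: 0.002959


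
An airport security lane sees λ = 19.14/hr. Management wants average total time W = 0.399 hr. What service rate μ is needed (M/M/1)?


W = 1/(μ−λ) ⇒ μ − λ = 1/W = 1/0.399 = 2.5063
μ = λ + 1/W = 19.14 + 2.5063 = 21.6463 per hr

Final: 21.6463 /hr


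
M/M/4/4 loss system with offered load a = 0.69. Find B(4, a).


B(c,a) = (a^c/c!) / Σ_{k=0}^{c} a^k/k!
a^4/4! = 0.009445
Σ terms (k=0..4): 1.00000 + 0.69000 + 0.23805 + 0.05475 + 0.009445 = 1.992246
B = 0.009445/1.992246 = 0.004741

Final: 0.004741


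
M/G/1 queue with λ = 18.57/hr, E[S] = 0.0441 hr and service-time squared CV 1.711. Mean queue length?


ρ = λ·E[S] = 18.57·0.0441 = 0.8189
Lq = ρ²(1+C_s²)/(2(1−ρ)) = 0.6707·(1+1.711)/(2·0.1811)
= 0.6707·2.7110/0.3621 = 5.02078

Final: 5.02078


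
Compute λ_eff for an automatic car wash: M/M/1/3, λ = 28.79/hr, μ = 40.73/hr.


ρ = 0.7068; P_K = (1−ρ)ρ^3/(1−ρ^4) = 0.137975
λ_eff = λ(1 − P_K) = 28.79·(1 − 0.137975) = 28.79·0.862025 = 24.8177 /hr

Final: 24.8177 /hr


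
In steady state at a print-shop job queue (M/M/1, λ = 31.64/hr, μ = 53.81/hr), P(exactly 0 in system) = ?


ρ = 31.64/53.81 = 0.5880
P_n = (1−ρ)·ρ^n = (1 − 0.5880)·0.5880^0 = 0.4120·1.000000 = 0.412005

Final: 0.412005


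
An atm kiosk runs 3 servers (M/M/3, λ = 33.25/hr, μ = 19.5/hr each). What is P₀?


a = λ/μ = 33.25/19.5 = 1.7051; ρ = a/c = 0.5684
Σ_{k=0}^{2} a^k/k! (terms k=0..2) = 1.00000 + 1.70513 + 1.45373 = 4.15886
Tail: a^3/(3!(1−ρ)) = 4.95760/(6·0.4316) = 1.91432
P₀ = 1/(4.15886 + 1.91432) = 1/6.07318 = 0.164658

Final: 0.164658


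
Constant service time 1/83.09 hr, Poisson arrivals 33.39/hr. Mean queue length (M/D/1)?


ρ = 33.39/83.09 = 0.4019
M/D/1: Lq = ρ²/(2(1−ρ)) = 0.1615/(2·0.5981) = 0.13499

Final: 0.13499


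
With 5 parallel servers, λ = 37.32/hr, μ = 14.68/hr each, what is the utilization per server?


ρ = λ/(cμ) = 37.32/(5·14.68) = 37.32/73.40 = 0.5084

Final: 0.5084


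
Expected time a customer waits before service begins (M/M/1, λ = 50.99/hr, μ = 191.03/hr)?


ρ = 50.99/191.03 = 0.2669
Wq = ρ/(μ−λ) = 0.2669/(191.03 − 50.99) = 0.2669/140.04 = 0.001906 hr

Final: 0.001906 hr


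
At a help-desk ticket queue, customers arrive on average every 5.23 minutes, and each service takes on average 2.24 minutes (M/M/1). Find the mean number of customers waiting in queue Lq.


λ = 60/5.23 = 11.4723 /hr
μ = 60/2.24 = 26.7857 /hr
ρ = λ/μ = 11.4723/26.7857 = 0.4283
Lq = ρ²/(1−ρ) = 0.1834/0.5717 = 0.3209

Final: 0.3209


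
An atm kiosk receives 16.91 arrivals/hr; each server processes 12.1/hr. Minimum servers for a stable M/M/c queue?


Stability requires cμ > λ ⇔ c > λ/μ.
λ/μ = 16.91/12.1 = 1.3975
Minimum integer c = ⌊1.3975⌋ + 1 = 2
Check: 2·12.1 = 24.20 > 16.91, while 1·12.1 = 12.10 ≤ 16.91

Final: 2 servers


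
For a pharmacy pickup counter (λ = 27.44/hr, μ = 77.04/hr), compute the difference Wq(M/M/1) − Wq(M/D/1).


ρ = 27.44/77.04 = 0.3562
Wq(M/M/1) = ρ/(μ−λ) = 0.3562/49.60 = 0.007181 hr
Wq(M/D/1) = ρ/(2(μ−λ)) = 0.003591 hr
Savings = 0.007181 − 0.003591 = 0.003591 hr

Final: 0.003591 hr


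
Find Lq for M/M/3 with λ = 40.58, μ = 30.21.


a = λ/μ = 1.3433; ρ = a/3 = 0.4478
P₀ = 0.251451
Lq = P₀·a^c·ρ / (c!·(1−ρ)²) = 0.251451·2.42373·0.4478/(6·0.30497)
= 0.14913

Final: 0.14913


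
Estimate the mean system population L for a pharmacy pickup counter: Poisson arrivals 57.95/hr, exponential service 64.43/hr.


ρ = λ/μ = 57.95/64.43 = 0.8994
L = ρ/(1−ρ) = 0.8994/(1 − 0.8994) = 0.8994/0.1006 = 8.9429

Final: 8.9429


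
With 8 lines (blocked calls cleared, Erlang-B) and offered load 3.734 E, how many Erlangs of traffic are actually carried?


B(8,3.734) = 0.022727 (Erlang-B)
Carried load = a(1 − B) = 3.734·(1 − 0.022727) = 3.734·0.977273 = 3.6491 E

Final: 3.6491 Erlangs


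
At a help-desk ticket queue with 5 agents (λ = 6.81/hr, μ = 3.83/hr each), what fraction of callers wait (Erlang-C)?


a = λ/μ = 1.7781; ρ = a/5 = 0.3556
P₀ = 0.168293 (from M/M/c formula)
C(c,a) = [a^c/(c!(1−ρ))]·P₀ = [17.77222/(120·0.6444)]·0.168293
= 0.22983·0.168293 = 0.038679

Final: 0.038679


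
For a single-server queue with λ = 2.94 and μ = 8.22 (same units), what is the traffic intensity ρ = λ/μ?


ρ = λ/μ = 2.94/8.22 = 0.3577

Final: 0.3577


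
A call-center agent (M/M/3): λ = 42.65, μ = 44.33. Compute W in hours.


a = 0.9621; ρ = 0.3207; P₀ = 0.378297
Lq = P₀·a^c·ρ/(c!(1−ρ)²) = 0.03902
Wq = Lq/λ = 0.03902/42.65 = 0.0009150 hr
W = Wq + 1/μ = 0.0009150 + 0.02256 = 0.02347 hr

Final: 0.02347 hr


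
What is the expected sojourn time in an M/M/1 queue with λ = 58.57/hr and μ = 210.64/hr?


W = 1/(μ−λ) = 1/(210.64 − 58.57) = 1/152.07 = 0.006576 hr

Final: 0.006576 hr


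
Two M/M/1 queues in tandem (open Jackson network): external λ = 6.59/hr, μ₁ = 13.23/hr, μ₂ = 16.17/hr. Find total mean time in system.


Each node sees arrival rate λ = 6.59/hr (tandem ⇒ throughput preserved).
W₁ = 1/(μ₁−λ) = 1/(13.23−6.59) = 0.15060 hr
W₂ = 1/(μ₂−λ) = 1/(16.17−6.59) = 0.10438 hr
W_total = W₁ + W₂ = 0.15060 + 0.10438 = 0.25499 hr

Final: 0.25499 hr


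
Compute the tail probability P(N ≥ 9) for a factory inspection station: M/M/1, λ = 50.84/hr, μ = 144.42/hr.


ρ = 50.84/144.42 = 0.3520
P(N ≥ n) = ρ^n = 0.3520^9 = 0.00008302

Final: 0.00008302


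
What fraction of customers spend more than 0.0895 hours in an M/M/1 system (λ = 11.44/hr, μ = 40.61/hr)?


W ~ Exponential(μ−λ) for M/M/1.
μ − λ = 40.61 − 11.44 = 29.1700
P(W > t) = e^{−(μ−λ)t} = e^{−2.6107} = 0.073482

Final: 0.073482


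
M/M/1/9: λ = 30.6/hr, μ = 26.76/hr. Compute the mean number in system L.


ρ = 30.6/26.76 = 1.1435
L = ρ[1 − (K+1)ρ^K + Kρ^(K+1)] / [(1−ρ)(1−ρ^(K+1))]
Numerator: 1.1435·(1 − 10·3.342857 + 9·3.822550) = 2.257694
Denominator: (-0.1435)·(-2.822550) = 0.405030
L = 2.257694/0.405030 = 5.5741

Final: 5.5741


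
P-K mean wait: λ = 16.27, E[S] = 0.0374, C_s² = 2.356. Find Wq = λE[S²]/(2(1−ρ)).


ρ = λ·E[S] = 16.27·0.0374 = 0.6085
E[S²] = E[S]²(1+C_s²) = 0.0374²·(1+2.356) = 0.004694
Wq = λ·E[S²]/(2(1−ρ)) = 16.27·0.004694/(2·0.3915) = 0.09754 hr

Final: 0.09754 hr


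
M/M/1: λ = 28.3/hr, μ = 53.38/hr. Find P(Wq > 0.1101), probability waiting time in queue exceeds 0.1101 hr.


ρ = 28.3/53.38 = 0.5302
P(Wq > t) = ρ·e^{−(μ−λ)t} = 0.5302·e^{−2.7613}
= 0.5302·0.063209 = 0.033511

Final: 0.033511


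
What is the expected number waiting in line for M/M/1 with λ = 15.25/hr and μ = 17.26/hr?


ρ = 15.25/17.26 = 0.8835
Lq = ρ²/(1−ρ) = 0.7807/0.1165 = 6.7035

Final: 6.7035


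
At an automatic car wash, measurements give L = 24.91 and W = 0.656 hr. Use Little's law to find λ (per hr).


λ = L/W = 24.91/0.656 = 37.9726 /hr

Final: 37.9726 /hr


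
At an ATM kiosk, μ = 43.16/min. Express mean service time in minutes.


Mean service time = 1/μ = 1/43.16 minute = 0.02317 minute
In minutes: 0.02317 × 1 = 0.02317 min

Final: 0.02317 min


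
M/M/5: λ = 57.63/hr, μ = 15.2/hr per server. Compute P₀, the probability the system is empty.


a = λ/μ = 57.63/15.2 = 3.7914; ρ = a/c = 0.7583
Σ_{k=0}^{4} a^k/k! (terms k=0..4) = 1.00000 + 3.79145 + 7.18754 + 9.08372 + 8.61011 = 29.67282
Tail: a^5/(5!(1−ρ)) = 783.47503/(120·0.2417) = 27.01148
P₀ = 1/(29.67282 + 27.01148) = 1/56.68430 = 0.017642

Final: 0.017642
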